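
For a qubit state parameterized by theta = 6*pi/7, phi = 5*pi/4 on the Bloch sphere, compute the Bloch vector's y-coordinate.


theta = 2.6928, phi = 3.9270
r_y = sin(theta)*sin(phi) = 0.4339 * -0.7071
r_y = -0.3068

-0.3068


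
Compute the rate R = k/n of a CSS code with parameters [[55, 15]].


Code rate R = k/n
= 15/55
= 0.2727

0.2727


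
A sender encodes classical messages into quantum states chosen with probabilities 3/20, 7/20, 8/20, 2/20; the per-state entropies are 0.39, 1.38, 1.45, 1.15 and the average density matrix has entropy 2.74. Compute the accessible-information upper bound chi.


chi = S(rho) - sum_i p_i * S(rho_i)
Weighted entropy = 3/20 * 0.39 + 7/20 * 1.38 + 8/20 * 1.45 + 2/20 * 1.15
= 1.2365
chi = 2.74 - 1.2365
= 1.5035

1.5035


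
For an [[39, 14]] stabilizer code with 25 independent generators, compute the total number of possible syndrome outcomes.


Each stabilizer generator gives a binary (+1 or -1) measurement outcome.
With 25 independent generators:
Total syndromes = 2^25
= 33554432

33554432


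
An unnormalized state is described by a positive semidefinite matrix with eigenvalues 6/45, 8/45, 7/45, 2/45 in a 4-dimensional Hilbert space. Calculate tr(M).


tr(M) = sum of eigenvalues
= 6/45 + 8/45 + 7/45 + 2/45
= 23/45
= 0.5111

0.5111


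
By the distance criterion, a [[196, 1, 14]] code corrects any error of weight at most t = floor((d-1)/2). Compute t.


Code parameters: [[196, 1, 14]], distance d = 14.
Number of correctable errors = floor((d-1)/2)
= floor((14 - 1)/2)
= floor(13/2)
= 6

6


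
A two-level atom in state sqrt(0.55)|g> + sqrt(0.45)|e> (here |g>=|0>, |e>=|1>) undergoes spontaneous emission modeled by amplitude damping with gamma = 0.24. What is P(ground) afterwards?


For amplitude damping with parameter gamma on state sqrt(a)|0> + sqrt(b)|1>:
alpha^2 = 0.55, beta^2 = 0.45
P(|0>) = alpha^2 + gamma * beta^2
= 0.55 + 0.24 * 0.45
= 0.55 + 0.1080
= 0.6580

0.6580


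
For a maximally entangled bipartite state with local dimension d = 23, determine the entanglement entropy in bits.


For a maximally entangled state in d x d:
S = log2(d) = log2(23)
= 4.5236

4.5236


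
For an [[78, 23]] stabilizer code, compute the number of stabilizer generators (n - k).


For an [[n,k]] stabilizer code:
Number of stabilizer generators = n - k
= 78 - 23
= 55

55


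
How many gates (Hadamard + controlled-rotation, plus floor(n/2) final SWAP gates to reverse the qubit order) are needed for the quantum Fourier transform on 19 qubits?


Hadamard gates: 19
Controlled rotations: n*(n-1)/2 = 19*18/2 = 171
SWAP gates: floor(n/2) = floor(19/2) = 9
Total = 19 + 171 + 9
= 199

199


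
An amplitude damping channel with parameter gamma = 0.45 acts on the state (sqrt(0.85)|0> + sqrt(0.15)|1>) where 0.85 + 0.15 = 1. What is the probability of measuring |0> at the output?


For amplitude damping with parameter gamma on state sqrt(a)|0> + sqrt(b)|1>:
alpha^2 = 0.85, beta^2 = 0.15
P(|0>) = alpha^2 + gamma * beta^2
= 0.85 + 0.45 * 0.15
= 0.85 + 0.0675
= 0.9175

0.9175


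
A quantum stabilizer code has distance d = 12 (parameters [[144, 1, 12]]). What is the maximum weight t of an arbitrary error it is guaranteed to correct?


Code parameters: [[144, 1, 12]], distance d = 12.
Number of correctable errors = floor((d-1)/2)
= floor((12 - 1)/2)
= floor(11/2)
= 5

5


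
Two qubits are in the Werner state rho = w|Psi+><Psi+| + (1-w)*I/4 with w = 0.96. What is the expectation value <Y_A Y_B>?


|Psi+> = (|01> + |10>)/sqrt(2)
For the pure Bell state, <Y_A Y_B> = +1 (Bell-state Pauli correlator).
The maximally-mixed part I/4 has tr(I/4 * P tensor P) = 0 for any traceless Pauli P.
So <Y_A Y_B>_rho = w * (+1) + (1 - w) * 0
= 0.96 * (+1)
= 0.9600

0.9600


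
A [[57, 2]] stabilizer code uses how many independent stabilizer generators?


For an [[n,k]] stabilizer code:
Number of stabilizer generators = n - k
= 57 - 2
= 55

55


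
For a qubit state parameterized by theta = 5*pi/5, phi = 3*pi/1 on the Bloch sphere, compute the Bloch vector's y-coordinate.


theta = 3.1416, phi = 9.4248
r_y = sin(theta)*sin(phi) = 0.0000 * 0.0000
r_y = 0.0000

0.0000


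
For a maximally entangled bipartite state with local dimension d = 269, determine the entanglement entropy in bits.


For a maximally entangled state in d x d:
S = log2(d) = log2(269)
= 8.0715

8.0715


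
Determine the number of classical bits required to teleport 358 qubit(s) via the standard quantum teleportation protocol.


Quantum teleportation requires 2 classical bits per qubit teleported.
358 qubit(s) -> 2 * 358 = 716 classical bits

716


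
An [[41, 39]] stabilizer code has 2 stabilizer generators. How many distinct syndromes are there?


Each stabilizer generator gives a binary (+1 or -1) measurement outcome.
With 2 independent generators:
Total syndromes = 2^2
= 4

4


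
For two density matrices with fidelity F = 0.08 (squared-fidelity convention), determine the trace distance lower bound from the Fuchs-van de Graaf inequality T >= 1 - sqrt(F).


Fuchs-van de Graaf (squared-fidelity convention): 1 - sqrt(F) <= T <= sqrt(1 - F).
Lower bound: T >= 1 - sqrt(F)
sqrt(F) = sqrt(0.08) = 0.2828
T >= 1 - 0.2828
T >= 0.7172

0.7172


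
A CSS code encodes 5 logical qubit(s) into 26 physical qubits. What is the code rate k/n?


Code rate R = k/n
= 5/26
= 0.1923

0.1923


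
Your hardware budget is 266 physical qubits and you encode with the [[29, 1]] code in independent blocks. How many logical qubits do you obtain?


Each code block uses 29 physical qubits for 1 logical qubit(s).
Number of complete blocks = floor(266 / 29) = 9
Logical qubits = 9 * 1
= 9

9


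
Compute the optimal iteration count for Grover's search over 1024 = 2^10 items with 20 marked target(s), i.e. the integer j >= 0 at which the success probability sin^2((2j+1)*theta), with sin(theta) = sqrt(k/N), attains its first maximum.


After j Grover iterations the success probability is P(j) = sin^2((2j+1)*theta), where sin(theta) = sqrt(k/N).
N = 2^10 = 1024, k = 20
sin(theta) = sqrt(k/N) = 0.1397542486
theta = arcsin(sqrt(k/N)) = 0.1402132233 rad
P(j) reaches its first maximum when (2j+1)*theta is as close as possible to pi/2, i.e. j = round(pi/(4*theta) - 1/2).
pi/(4*theta) - 1/2 = 5.1015
(For comparison, the common estimate pi/4 * sqrt(N/k) = 5.6199; the exact maximiser is used here.)
Optimal iterations = 5

5


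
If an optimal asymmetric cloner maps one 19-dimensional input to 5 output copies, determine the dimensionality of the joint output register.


Output space = H^(tensor 5) where dim(H) = 19
dim = 19^5
= 361 (after 2 factors)
= 6859 (after 3 factors)
= 130321 (after 4 factors)
= 2476099 (after 5 factors)
= 2476099

2476099


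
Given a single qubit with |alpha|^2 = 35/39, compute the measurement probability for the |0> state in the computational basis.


|alpha|^2 = 35/39 = 0.8974
|beta|^2 = 1 - 35/39 = 4/39 = 0.1026
P(|0>) = |alpha|^2 = 0.8974

0.8974


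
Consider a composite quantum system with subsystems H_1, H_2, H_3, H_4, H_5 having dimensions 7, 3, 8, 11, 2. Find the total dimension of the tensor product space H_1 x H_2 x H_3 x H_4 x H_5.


dim(H_1 x H_2 x H_3 x H_4 x H_5) = 7 * 3 * 8 * 11 * 2
= 21 * 8 * 11 * 2
= 168 * 11 * 2
= 1848 * 2
= 3696

3696


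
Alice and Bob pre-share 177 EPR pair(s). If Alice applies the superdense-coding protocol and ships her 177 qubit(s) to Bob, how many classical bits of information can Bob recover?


Superdense coding allows 2 classical bits per shared entangled pair.
177 pair(s) -> 2 * 177 = 354 classical bits

354


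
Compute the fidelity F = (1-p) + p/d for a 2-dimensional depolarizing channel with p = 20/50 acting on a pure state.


F = (1-p) + p/d
= (1 - 0.4000) + 0.4000/2
= 0.6000 + 0.2000
= 0.8000

0.8000


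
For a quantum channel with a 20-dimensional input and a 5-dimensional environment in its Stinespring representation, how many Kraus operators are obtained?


Tracing out the environment in an orthonormal basis {|i>_E} gives Kraus operators K_i = <i|_E U |0>_E.
Number of Kraus operators = dim(H_env) = d_env
= 5

5


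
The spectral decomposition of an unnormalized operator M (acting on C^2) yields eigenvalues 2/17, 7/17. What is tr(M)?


tr(M) = sum of eigenvalues
= 2/17 + 7/17
= 9/17
= 0.5294

0.5294


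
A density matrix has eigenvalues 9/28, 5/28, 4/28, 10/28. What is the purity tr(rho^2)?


tr(rho^2) = sum of eigenvalues squared
= (9/28)^2 + (5/28)^2 + (4/28)^2 + (10/28)^2
= (81 + 25 + 16 + 100) / 784
= 222/784
= 0.2832

0.2832


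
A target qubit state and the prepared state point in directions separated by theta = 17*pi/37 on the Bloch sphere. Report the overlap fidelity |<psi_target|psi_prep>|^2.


For states separated by angle theta on Bloch sphere:
F = cos^2(theta/2)
theta = 17*pi/37 = 1.4434
theta/2 = 0.7217
cos(theta/2) = 0.7507
F = 0.5635

0.5635


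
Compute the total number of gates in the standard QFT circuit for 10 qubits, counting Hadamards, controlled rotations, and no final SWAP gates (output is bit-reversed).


Hadamard gates: 10
Controlled rotations: n*(n-1)/2 = 10*9/2 = 45
SWAP gates: 0 (omitted)
Total = 10 + 45
= 55

55


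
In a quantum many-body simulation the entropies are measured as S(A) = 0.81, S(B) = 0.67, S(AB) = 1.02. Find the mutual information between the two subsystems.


I(A:B) = S(A) + S(B) - S(AB)
= 0.81 + 0.67 - 1.02
= 0.4600

0.4600


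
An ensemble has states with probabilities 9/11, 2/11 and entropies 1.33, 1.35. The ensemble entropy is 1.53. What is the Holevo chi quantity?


chi = S(rho) - sum_i p_i * S(rho_i)
Weighted entropy = 9/11 * 1.33 + 2/11 * 1.35
= 1.3336
chi = 1.53 - 1.3336
= 0.1964

0.1964


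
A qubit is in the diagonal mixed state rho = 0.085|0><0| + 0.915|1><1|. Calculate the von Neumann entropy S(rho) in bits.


S = -p*log2(p) - (1-p)*log2(1-p)
p = 0.0850, 1-p = 0.9150
= -0.0850 * log2(0.0850) - 0.9150 * log2(0.9150)
= -(-0.3023) - (-0.1173)
= 0.4196

0.4196


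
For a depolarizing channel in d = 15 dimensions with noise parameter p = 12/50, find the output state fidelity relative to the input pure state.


F = (1-p) + p/d
= (1 - 0.2400) + 0.2400/15
= 0.7600 + 0.0160
= 0.7760

0.7760


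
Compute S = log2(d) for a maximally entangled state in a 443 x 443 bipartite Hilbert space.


For a maximally entangled state in d x d:
S = log2(d) = log2(443)
= 8.7912

8.7912


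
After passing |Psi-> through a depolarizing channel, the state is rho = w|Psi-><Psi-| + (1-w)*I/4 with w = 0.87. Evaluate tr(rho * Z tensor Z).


|Psi-> = (|01> - |10>)/sqrt(2)
For the pure Bell state, <Z_A Z_B> = -1 (Bell-state Pauli correlator).
The maximally-mixed part I/4 has tr(I/4 * P tensor P) = 0 for any traceless Pauli P.
So <Z_A Z_B>_rho = w * (-1) + (1 - w) * 0
= 0.87 * (-1)
= -0.8700

-0.8700


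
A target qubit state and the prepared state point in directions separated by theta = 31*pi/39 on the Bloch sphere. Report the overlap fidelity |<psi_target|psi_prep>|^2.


For states separated by angle theta on Bloch sphere:
F = cos^2(theta/2)
theta = 31*pi/39 = 2.4972
theta/2 = 1.2486
cos(theta/2) = 0.3167
F = 0.1003

0.1003


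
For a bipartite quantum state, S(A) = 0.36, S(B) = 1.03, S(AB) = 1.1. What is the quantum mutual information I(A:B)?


I(A:B) = S(A) + S(B) - S(AB)
= 0.36 + 1.03 - 1.1
= 0.2900

0.2900


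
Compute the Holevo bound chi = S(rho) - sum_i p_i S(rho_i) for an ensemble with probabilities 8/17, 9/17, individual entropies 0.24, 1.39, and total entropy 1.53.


chi = S(rho) - sum_i p_i * S(rho_i)
Weighted entropy = 8/17 * 0.24 + 9/17 * 1.39
= 0.8488
chi = 1.53 - 0.8488
= 0.6812

0.6812


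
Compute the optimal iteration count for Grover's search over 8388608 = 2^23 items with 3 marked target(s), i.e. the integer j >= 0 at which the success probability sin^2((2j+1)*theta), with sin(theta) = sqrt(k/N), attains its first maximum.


After j Grover iterations the success probability is P(j) = sin^2((2j+1)*theta), where sin(theta) = sqrt(k/N).
N = 2^23 = 8388608, k = 3
sin(theta) = sqrt(k/N) = 0.0005980199567
theta = arcsin(sqrt(k/N)) = 0.0005980199924 rad
P(j) reaches its first maximum when (2j+1)*theta is as close as possible to pi/2, i.e. j = round(pi/(4*theta) - 1/2).
pi/(4*theta) - 1/2 = 1312.8309
(For comparison, the common estimate pi/4 * sqrt(N/k) = 1313.3310; the exact maximiser is used here.)
Optimal iterations = 1313

1313


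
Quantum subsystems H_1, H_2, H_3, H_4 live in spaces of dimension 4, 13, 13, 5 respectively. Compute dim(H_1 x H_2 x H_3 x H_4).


dim(H_1 x H_2 x H_3 x H_4) = 4 * 13 * 13 * 5
= 52 * 13 * 5
= 676 * 5
= 3380

3380


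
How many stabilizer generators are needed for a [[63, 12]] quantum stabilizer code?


For an [[n,k]] stabilizer code:
Number of stabilizer generators = n - k
= 63 - 12
= 51

51


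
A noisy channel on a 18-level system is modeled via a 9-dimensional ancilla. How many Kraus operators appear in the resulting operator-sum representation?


Tracing out the environment in an orthonormal basis {|i>_E} gives Kraus operators K_i = <i|_E U |0>_E.
Number of Kraus operators = dim(H_env) = d_env
= 9

9


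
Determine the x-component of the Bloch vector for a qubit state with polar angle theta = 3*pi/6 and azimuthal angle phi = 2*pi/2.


theta = 1.5708, phi = 3.1416
r_x = sin(theta)*cos(phi) = 1.0000 * -1.0000
r_x = -1.0000

-1.0000


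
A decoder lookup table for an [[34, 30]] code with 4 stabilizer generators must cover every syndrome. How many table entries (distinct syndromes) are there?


Each stabilizer generator gives a binary (+1 or -1) measurement outcome.
With 4 independent generators:
Total syndromes = 2^4
= 16

16


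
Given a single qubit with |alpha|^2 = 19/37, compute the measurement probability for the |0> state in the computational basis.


|alpha|^2 = 19/37 = 0.5135
|beta|^2 = 1 - 19/37 = 18/37 = 0.4865
P(|0>) = |alpha|^2 = 0.5135

0.5135


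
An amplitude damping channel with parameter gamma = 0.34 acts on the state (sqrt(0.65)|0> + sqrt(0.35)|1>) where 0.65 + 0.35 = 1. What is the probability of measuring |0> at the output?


For amplitude damping with parameter gamma on state sqrt(a)|0> + sqrt(b)|1>:
alpha^2 = 0.65, beta^2 = 0.35
P(|0>) = alpha^2 + gamma * beta^2
= 0.65 + 0.34 * 0.35
= 0.65 + 0.1190
= 0.7690

0.7690


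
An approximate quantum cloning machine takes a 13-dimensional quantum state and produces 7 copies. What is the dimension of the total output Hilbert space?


Output space = H^(tensor 7) where dim(H) = 13
dim = 13^7
= 169 (after 2 factors)
= 2197 (after 3 factors)
= 28561 (after 4 factors)
= 371293 (after 5 factors)
= 4826809 (after 6 factors)
= 62748517 (after 7 factors)
= 62748517

62748517


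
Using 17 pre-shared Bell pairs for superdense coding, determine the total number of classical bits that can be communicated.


Superdense coding allows 2 classical bits per shared entangled pair.
17 pair(s) -> 2 * 17 = 34 classical bits

34


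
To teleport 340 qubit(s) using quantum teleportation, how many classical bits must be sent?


Quantum teleportation requires 2 classical bits per qubit teleported.
340 qubit(s) -> 2 * 340 = 680 classical bits

680


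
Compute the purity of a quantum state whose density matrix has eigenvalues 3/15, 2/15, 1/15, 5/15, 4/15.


tr(rho^2) = sum of eigenvalues squared
= (3/15)^2 + (2/15)^2 + (1/15)^2 + (5/15)^2 + (4/15)^2
= (9 + 4 + 1 + 25 + 16) / 225
= 55/225
= 0.2444

0.2444


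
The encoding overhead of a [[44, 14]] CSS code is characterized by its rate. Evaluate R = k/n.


Code rate R = k/n
= 14/44
= 0.3182

0.3182


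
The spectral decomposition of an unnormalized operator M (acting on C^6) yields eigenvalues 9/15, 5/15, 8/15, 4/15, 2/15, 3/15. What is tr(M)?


tr(M) = sum of eigenvalues
= 9/15 + 5/15 + 8/15 + 4/15 + 2/15 + 3/15
= 31/15
= 2.0667

2.0667


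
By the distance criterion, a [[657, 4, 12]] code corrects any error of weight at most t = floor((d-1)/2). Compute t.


Code parameters: [[657, 4, 12]], distance d = 12.
Number of correctable errors = floor((d-1)/2)
= floor((12 - 1)/2)
= floor(11/2)
= 5

5


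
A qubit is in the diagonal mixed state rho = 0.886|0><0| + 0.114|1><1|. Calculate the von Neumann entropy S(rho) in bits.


S = -p*log2(p) - (1-p)*log2(1-p)
p = 0.8860, 1-p = 0.1140
= -0.8860 * log2(0.8860) - 0.1140 * log2(0.1140)
= -(-0.1547) - (-0.3571)
= 0.5119

0.5119


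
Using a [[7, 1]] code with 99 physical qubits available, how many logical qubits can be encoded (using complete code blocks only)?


Each code block uses 7 physical qubits for 1 logical qubit(s).
Number of complete blocks = floor(99 / 7) = 14
Logical qubits = 14 * 1
= 14

14


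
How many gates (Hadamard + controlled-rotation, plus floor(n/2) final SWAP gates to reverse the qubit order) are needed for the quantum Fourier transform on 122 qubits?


Hadamard gates: 122
Controlled rotations: n*(n-1)/2 = 122*121/2 = 7381
SWAP gates: floor(n/2) = floor(122/2) = 61
Total = 122 + 7381 + 61
= 7564

7564


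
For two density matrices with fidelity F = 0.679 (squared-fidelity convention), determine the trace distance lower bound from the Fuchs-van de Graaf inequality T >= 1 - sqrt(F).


Fuchs-van de Graaf (squared-fidelity convention): 1 - sqrt(F) <= T <= sqrt(1 - F).
Lower bound: T >= 1 - sqrt(F)
sqrt(F) = sqrt(0.679) = 0.8240
T >= 1 - 0.8240
T >= 0.1760

0.1760


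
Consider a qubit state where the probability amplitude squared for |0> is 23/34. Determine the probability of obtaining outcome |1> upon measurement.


|alpha|^2 = 23/34 = 0.6765
|beta|^2 = 1 - 23/34 = 11/34 = 0.3235
P(|1>) = |beta|^2 = 0.3235

0.3235


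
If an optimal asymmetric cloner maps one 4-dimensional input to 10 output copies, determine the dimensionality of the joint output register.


Output space = H^(tensor 10) where dim(H) = 4
dim = 4^10
= 16 (after 2 factors)
= 64 (after 3 factors)
= 256 (after 4 factors)
= 1024 (after 5 factors)
= 4096 (after 6 factors)
= 16384 (after 7 factors)
= 65536 (after 8 factors)
= 262144 (after 9 factors)
= 1048576 (after 10 factors)
= 1048576

1048576


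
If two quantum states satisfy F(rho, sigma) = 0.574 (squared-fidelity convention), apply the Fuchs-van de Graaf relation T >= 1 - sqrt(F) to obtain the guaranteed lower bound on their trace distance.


Fuchs-van de Graaf (squared-fidelity convention): 1 - sqrt(F) <= T <= sqrt(1 - F).
Lower bound: T >= 1 - sqrt(F)
sqrt(F) = sqrt(0.574) = 0.7576
T >= 1 - 0.7576
T >= 0.2424

0.2424


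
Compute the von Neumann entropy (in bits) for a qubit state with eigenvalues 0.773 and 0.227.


S = -p*log2(p) - (1-p)*log2(1-p)
p = 0.7730, 1-p = 0.2270
= -0.7730 * log2(0.7730) - 0.2270 * log2(0.2270)
= -(-0.2871) - (-0.4856)
= 0.7727

0.7727


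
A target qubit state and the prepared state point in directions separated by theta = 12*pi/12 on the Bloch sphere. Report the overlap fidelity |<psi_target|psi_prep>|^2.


For states separated by angle theta on Bloch sphere:
F = cos^2(theta/2)
theta = 12*pi/12 = 3.1416
theta/2 = 1.5708
cos(theta/2) = 0.0000
F = 0.0000

0.0000


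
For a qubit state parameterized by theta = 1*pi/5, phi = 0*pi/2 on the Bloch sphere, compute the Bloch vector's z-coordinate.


theta = 0.6283, phi = 0.0000
r_z = cos(theta) = 0.8090

0.8090


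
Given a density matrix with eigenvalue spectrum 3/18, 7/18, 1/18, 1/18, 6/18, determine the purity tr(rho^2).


tr(rho^2) = sum of eigenvalues squared
= (3/18)^2 + (7/18)^2 + (1/18)^2 + (1/18)^2 + (6/18)^2
= (9 + 49 + 1 + 1 + 36) / 324
= 96/324
= 0.2963

0.2963


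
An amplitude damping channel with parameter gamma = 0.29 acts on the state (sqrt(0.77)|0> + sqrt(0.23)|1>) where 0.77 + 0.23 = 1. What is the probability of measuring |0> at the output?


For amplitude damping with parameter gamma on state sqrt(a)|0> + sqrt(b)|1>:
alpha^2 = 0.77, beta^2 = 0.23
P(|0>) = alpha^2 + gamma * beta^2
= 0.77 + 0.29 * 0.23
= 0.77 + 0.0667
= 0.8367

0.8367


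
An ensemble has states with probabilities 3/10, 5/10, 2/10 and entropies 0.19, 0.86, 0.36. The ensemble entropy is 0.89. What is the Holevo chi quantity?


chi = S(rho) - sum_i p_i * S(rho_i)
Weighted entropy = 3/10 * 0.19 + 5/10 * 0.86 + 2/10 * 0.36
= 0.5590
chi = 0.89 - 0.5590
= 0.3310

0.3310


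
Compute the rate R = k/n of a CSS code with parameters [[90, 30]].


Code rate R = k/n
= 30/90
= 0.3333

0.3333


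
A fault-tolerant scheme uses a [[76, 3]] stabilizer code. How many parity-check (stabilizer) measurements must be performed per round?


For an [[n,k]] stabilizer code:
Number of stabilizer generators = n - k
= 76 - 3
= 73

73


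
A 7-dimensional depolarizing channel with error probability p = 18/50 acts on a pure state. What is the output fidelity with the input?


F = (1-p) + p/d
= (1 - 0.3600) + 0.3600/7
= 0.6400 + 0.0514
= 0.6914

0.6914


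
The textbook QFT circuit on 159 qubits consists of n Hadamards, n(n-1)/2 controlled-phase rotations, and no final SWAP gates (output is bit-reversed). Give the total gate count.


Hadamard gates: 159
Controlled rotations: n*(n-1)/2 = 159*158/2 = 12561
SWAP gates: 0 (omitted)
Total = 159 + 12561
= 12720

12720


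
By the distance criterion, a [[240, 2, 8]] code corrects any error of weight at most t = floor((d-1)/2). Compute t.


Code parameters: [[240, 2, 8]], distance d = 8.
Number of correctable errors = floor((d-1)/2)
= floor((8 - 1)/2)
= floor(7/2)
= 3

3


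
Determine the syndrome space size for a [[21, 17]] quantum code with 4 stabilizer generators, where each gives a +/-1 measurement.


Each stabilizer generator gives a binary (+1 or -1) measurement outcome.
With 4 independent generators:
Total syndromes = 2^4
= 16

16


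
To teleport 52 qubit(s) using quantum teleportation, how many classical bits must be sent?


Quantum teleportation requires 2 classical bits per qubit teleported.
52 qubit(s) -> 2 * 52 = 104 classical bits

104


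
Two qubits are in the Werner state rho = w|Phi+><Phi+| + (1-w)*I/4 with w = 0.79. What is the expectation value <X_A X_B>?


|Phi+> = (|00> + |11>)/sqrt(2)
For the pure Bell state, <X_A X_B> = +1 (Bell-state Pauli correlator).
The maximally-mixed part I/4 has tr(I/4 * P tensor P) = 0 for any traceless Pauli P.
So <X_A X_B>_rho = w * (+1) + (1 - w) * 0
= 0.79 * (+1)
= 0.7900

0.7900


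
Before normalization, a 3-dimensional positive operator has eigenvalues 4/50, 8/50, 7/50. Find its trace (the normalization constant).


tr(M) = sum of eigenvalues
= 4/50 + 8/50 + 7/50
= 19/50
= 0.3800

0.3800


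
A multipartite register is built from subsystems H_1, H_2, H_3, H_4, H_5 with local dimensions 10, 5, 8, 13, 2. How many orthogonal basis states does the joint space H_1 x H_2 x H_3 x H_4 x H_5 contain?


dim(H_1 x H_2 x H_3 x H_4 x H_5) = 10 * 5 * 8 * 13 * 2
= 50 * 8 * 13 * 2
= 400 * 13 * 2
= 5200 * 2
= 10400

10400


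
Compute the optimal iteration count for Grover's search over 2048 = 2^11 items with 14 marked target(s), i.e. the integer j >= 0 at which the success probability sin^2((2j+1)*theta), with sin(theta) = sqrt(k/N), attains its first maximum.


After j Grover iterations the success probability is P(j) = sin^2((2j+1)*theta), where sin(theta) = sqrt(k/N).
N = 2^11 = 2048, k = 14
sin(theta) = sqrt(k/N) = 0.08267972847
theta = arcsin(sqrt(k/N)) = 0.08277421834 rad
P(j) reaches its first maximum when (2j+1)*theta is as close as possible to pi/2, i.e. j = round(pi/(4*theta) - 1/2).
pi/(4*theta) - 1/2 = 8.9884
(For comparison, the common estimate pi/4 * sqrt(N/k) = 9.4993; the exact maximiser is used here.)
Optimal iterations = 9

9


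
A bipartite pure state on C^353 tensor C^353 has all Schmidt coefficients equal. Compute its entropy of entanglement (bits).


For a maximally entangled state in d x d:
S = log2(d) = log2(353)
= 8.4635

8.4635


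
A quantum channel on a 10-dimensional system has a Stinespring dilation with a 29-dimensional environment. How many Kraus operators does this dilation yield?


Tracing out the environment in an orthonormal basis {|i>_E} gives Kraus operators K_i = <i|_E U |0>_E.
Number of Kraus operators = dim(H_env) = d_env
= 29

29


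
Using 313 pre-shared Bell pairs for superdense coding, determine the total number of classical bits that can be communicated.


Superdense coding allows 2 classical bits per shared entangled pair.
313 pair(s) -> 2 * 313 = 626 classical bits

626


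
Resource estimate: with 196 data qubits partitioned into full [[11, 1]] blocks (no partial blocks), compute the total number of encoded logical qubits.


Each code block uses 11 physical qubits for 1 logical qubit(s).
Number of complete blocks = floor(196 / 11) = 17
Logical qubits = 17 * 1
= 17

17


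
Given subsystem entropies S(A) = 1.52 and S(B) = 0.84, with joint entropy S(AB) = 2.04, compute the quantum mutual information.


I(A:B) = S(A) + S(B) - S(AB)
= 1.52 + 0.84 - 2.04
= 0.3200

0.3200


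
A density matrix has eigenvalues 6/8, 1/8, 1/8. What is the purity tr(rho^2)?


tr(rho^2) = sum of eigenvalues squared
= (6/8)^2 + (1/8)^2 + (1/8)^2
= (36 + 1 + 1) / 64
= 38/64
= 0.5938

0.5938


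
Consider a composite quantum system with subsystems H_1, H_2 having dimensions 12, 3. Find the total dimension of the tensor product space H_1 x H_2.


dim(H_1 x H_2) = 12 * 3
= 36

36


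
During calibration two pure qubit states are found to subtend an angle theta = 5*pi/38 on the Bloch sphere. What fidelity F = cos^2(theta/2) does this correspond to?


For states separated by angle theta on Bloch sphere:
F = cos^2(theta/2)
theta = 5*pi/38 = 0.4134
theta/2 = 0.2067
cos(theta/2) = 0.9787
F = 0.9579

0.9579


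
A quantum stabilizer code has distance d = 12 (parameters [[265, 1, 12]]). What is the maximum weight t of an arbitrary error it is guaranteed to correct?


Code parameters: [[265, 1, 12]], distance d = 12.
Number of correctable errors = floor((d-1)/2)
= floor((12 - 1)/2)
= floor(11/2)
= 5

5


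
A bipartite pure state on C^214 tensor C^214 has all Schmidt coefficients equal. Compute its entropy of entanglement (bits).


For a maximally entangled state in d x d:
S = log2(d) = log2(214)
= 7.7415

7.7415


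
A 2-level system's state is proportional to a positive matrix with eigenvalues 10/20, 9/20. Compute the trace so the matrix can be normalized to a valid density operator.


tr(M) = sum of eigenvalues
= 10/20 + 9/20
= 19/20
= 0.9500

0.9500


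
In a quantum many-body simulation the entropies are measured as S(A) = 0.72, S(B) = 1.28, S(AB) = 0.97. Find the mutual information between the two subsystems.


I(A:B) = S(A) + S(B) - S(AB)
= 0.72 + 1.28 - 0.97
= 1.0300

1.0300


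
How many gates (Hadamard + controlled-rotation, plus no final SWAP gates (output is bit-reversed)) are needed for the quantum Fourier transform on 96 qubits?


Hadamard gates: 96
Controlled rotations: n*(n-1)/2 = 96*95/2 = 4560
SWAP gates: 0 (omitted)
Total = 96 + 4560
= 4656

4656


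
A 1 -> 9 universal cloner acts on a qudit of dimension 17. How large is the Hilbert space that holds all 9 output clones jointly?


Output space = H^(tensor 9) where dim(H) = 17
dim = 17^9
= 289 (after 2 factors)
= 4913 (after 3 factors)
= 83521 (after 4 factors)
= 1419857 (after 5 factors)
= 24137569 (after 6 factors)
= 410338673 (after 7 factors)
= 6975757441 (after 8 factors)
= 118587876497 (after 9 factors)
= 118587876497

118587876497


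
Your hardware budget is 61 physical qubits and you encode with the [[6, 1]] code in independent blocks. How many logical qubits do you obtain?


Each code block uses 6 physical qubits for 1 logical qubit(s).
Number of complete blocks = floor(61 / 6) = 10
Logical qubits = 10 * 1
= 10

10


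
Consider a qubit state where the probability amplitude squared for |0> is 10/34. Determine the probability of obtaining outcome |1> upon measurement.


|alpha|^2 = 10/34 = 0.2941
|beta|^2 = 1 - 10/34 = 24/34 = 0.7059
P(|1>) = |beta|^2 = 0.7059

0.7059


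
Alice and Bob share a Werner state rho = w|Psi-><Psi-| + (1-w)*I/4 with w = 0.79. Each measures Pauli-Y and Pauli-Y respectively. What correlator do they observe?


|Psi-> = (|01> - |10>)/sqrt(2)
For the pure Bell state, <Y_A Y_B> = -1 (Bell-state Pauli correlator).
The maximally-mixed part I/4 has tr(I/4 * P tensor P) = 0 for any traceless Pauli P.
So <Y_A Y_B>_rho = w * (-1) + (1 - w) * 0
= 0.79 * (-1)
= -0.7900

-0.7900


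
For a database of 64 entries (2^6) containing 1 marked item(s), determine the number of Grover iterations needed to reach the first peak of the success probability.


After j Grover iterations the success probability is P(j) = sin^2((2j+1)*theta), where sin(theta) = sqrt(k/N).
N = 2^6 = 64, k = 1
sin(theta) = sqrt(k/N) = 0.125
theta = arcsin(sqrt(k/N)) = 0.1253278312 rad
P(j) reaches its first maximum when (2j+1)*theta is as close as possible to pi/2, i.e. j = round(pi/(4*theta) - 1/2).
pi/(4*theta) - 1/2 = 5.7667
(For comparison, the common estimate pi/4 * sqrt(N/k) = 6.2832; the exact maximiser is used here.)
Optimal iterations = 6

6


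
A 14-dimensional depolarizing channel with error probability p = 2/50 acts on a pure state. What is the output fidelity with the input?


F = (1-p) + p/d
= (1 - 0.0400) + 0.0400/14
= 0.9600 + 0.0029
= 0.9629

0.9629


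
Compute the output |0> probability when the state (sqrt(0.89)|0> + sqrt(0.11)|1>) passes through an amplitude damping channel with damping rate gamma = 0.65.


For amplitude damping with parameter gamma on state sqrt(a)|0> + sqrt(b)|1>:
alpha^2 = 0.89, beta^2 = 0.11
P(|0>) = alpha^2 + gamma * beta^2
= 0.89 + 0.65 * 0.11
= 0.89 + 0.0715
= 0.9615

0.9615


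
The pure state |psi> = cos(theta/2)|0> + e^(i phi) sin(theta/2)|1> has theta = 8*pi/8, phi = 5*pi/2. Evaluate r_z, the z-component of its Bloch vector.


theta = 3.1416, phi = 7.8540
r_z = cos(theta) = -1.0000

-1.0000


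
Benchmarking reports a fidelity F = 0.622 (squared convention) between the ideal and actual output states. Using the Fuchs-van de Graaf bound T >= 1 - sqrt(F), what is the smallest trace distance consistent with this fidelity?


Fuchs-van de Graaf (squared-fidelity convention): 1 - sqrt(F) <= T <= sqrt(1 - F).
Lower bound: T >= 1 - sqrt(F)
sqrt(F) = sqrt(0.622) = 0.7887
T >= 1 - 0.7887
T >= 0.2113

0.2113


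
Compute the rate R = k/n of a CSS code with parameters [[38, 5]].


Code rate R = k/n
= 5/38
= 0.1316

0.1316


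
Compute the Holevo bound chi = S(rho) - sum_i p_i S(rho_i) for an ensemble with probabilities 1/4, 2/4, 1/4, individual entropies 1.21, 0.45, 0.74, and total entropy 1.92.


chi = S(rho) - sum_i p_i * S(rho_i)
Weighted entropy = 1/4 * 1.21 + 2/4 * 0.45 + 1/4 * 0.74
= 0.7125
chi = 1.92 - 0.7125
= 1.2075

1.2075


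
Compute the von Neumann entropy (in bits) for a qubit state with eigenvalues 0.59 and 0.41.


S = -p*log2(p) - (1-p)*log2(1-p)
p = 0.5900, 1-p = 0.4100
= -0.5900 * log2(0.5900) - 0.4100 * log2(0.4100)
= -(-0.4491) - (-0.5274)
= 0.9765

0.9765


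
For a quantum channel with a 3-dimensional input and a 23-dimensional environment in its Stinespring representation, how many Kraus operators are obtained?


Tracing out the environment in an orthonormal basis {|i>_E} gives Kraus operators K_i = <i|_E U |0>_E.
Number of Kraus operators = dim(H_env) = d_env
= 23

23


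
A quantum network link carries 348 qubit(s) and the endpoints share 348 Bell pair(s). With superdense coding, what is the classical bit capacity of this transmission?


Superdense coding allows 2 classical bits per shared entangled pair.
348 pair(s) -> 2 * 348 = 696 classical bits

696


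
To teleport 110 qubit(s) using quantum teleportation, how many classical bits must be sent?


Quantum teleportation requires 2 classical bits per qubit teleported.
110 qubit(s) -> 2 * 110 = 220 classical bits

220


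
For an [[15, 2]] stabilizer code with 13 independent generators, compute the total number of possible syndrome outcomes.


Each stabilizer generator gives a binary (+1 or -1) measurement outcome.
With 13 independent generators:
Total syndromes = 2^13
= 8192

8192


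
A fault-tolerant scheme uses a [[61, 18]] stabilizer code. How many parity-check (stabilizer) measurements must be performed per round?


For an [[n,k]] stabilizer code:
Number of stabilizer generators = n - k
= 61 - 18
= 43

43


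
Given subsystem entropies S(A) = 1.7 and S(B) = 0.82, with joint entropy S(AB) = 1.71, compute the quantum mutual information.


I(A:B) = S(A) + S(B) - S(AB)
= 1.7 + 0.82 - 1.71
= 0.8100

0.8100


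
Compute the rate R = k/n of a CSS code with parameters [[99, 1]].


Code rate R = k/n
= 1/99
= 0.0101

0.0101


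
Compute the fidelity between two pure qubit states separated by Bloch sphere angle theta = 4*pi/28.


For states separated by angle theta on Bloch sphere:
F = cos^2(theta/2)
theta = 4*pi/28 = 0.4488
theta/2 = 0.2244
cos(theta/2) = 0.9749
F = 0.9505

0.9505


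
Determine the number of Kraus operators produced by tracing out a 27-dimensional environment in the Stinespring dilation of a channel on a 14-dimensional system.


Tracing out the environment in an orthonormal basis {|i>_E} gives Kraus operators K_i = <i|_E U |0>_E.
Number of Kraus operators = dim(H_env) = d_env
= 27

27


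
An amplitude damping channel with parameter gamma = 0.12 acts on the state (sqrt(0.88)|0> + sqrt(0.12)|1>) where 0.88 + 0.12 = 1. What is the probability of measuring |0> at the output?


For amplitude damping with parameter gamma on state sqrt(a)|0> + sqrt(b)|1>:
alpha^2 = 0.88, beta^2 = 0.12
P(|0>) = alpha^2 + gamma * beta^2
= 0.88 + 0.12 * 0.12
= 0.88 + 0.0144
= 0.8944

0.8944


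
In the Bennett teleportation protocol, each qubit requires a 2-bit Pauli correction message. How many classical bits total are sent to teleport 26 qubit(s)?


Quantum teleportation requires 2 classical bits per qubit teleported.
26 qubit(s) -> 2 * 26 = 52 classical bits

52


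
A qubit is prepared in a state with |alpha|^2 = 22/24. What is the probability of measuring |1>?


|alpha|^2 = 22/24 = 0.9167
|beta|^2 = 1 - 22/24 = 2/24 = 0.0833
P(|1>) = |beta|^2 = 0.0833

0.0833


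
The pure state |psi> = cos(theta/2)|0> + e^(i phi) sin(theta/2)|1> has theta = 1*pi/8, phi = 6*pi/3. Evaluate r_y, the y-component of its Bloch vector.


theta = 0.3927, phi = 6.2832
r_y = sin(theta)*sin(phi) = 0.3827 * 0.0000
r_y = 0.0000

0.0000


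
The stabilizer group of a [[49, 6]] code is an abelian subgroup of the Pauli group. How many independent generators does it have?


For an [[n,k]] stabilizer code:
Number of stabilizer generators = n - k
= 49 - 6
= 43

43


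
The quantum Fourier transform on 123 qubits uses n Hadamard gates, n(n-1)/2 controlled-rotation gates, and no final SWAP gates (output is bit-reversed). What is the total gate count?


Hadamard gates: 123
Controlled rotations: n*(n-1)/2 = 123*122/2 = 7503
SWAP gates: 0 (omitted)
Total = 123 + 7503
= 7626

7626


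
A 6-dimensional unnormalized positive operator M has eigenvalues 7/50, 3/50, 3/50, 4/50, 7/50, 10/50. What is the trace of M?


tr(M) = sum of eigenvalues
= 7/50 + 3/50 + 3/50 + 4/50 + 7/50 + 10/50
= 34/50
= 0.6800

0.6800


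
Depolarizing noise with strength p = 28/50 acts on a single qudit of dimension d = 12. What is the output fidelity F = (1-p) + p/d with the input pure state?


F = (1-p) + p/d
= (1 - 0.5600) + 0.5600/12
= 0.4400 + 0.0467
= 0.4867

0.4867


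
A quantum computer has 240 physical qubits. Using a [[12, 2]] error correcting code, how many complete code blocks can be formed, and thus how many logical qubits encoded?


Each code block uses 12 physical qubits for 2 logical qubit(s).
Number of complete blocks = floor(240 / 12) = 20
Logical qubits = 20 * 2
= 40

40


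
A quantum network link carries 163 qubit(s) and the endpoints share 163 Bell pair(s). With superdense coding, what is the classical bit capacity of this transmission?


Superdense coding allows 2 classical bits per shared entangled pair.
163 pair(s) -> 2 * 163 = 326 classical bits

326


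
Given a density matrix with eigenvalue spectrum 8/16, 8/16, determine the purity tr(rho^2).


tr(rho^2) = sum of eigenvalues squared
= (8/16)^2 + (8/16)^2
= (64 + 64) / 256
= 128/256
= 0.5000

0.5000


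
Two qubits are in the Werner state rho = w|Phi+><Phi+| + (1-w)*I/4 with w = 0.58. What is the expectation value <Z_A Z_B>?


|Phi+> = (|00> + |11>)/sqrt(2)
For the pure Bell state, <Z_A Z_B> = +1 (Bell-state Pauli correlator).
The maximally-mixed part I/4 has tr(I/4 * P tensor P) = 0 for any traceless Pauli P.
So <Z_A Z_B>_rho = w * (+1) + (1 - w) * 0
= 0.58 * (+1)
= 0.5800

0.5800


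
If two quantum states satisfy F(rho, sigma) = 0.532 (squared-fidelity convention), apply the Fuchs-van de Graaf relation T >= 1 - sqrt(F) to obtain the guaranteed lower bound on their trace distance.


Fuchs-van de Graaf (squared-fidelity convention): 1 - sqrt(F) <= T <= sqrt(1 - F).
Lower bound: T >= 1 - sqrt(F)
sqrt(F) = sqrt(0.532) = 0.7294
T >= 1 - 0.7294
T >= 0.2706

0.2706


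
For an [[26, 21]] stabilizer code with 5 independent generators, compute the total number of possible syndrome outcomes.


Each stabilizer generator gives a binary (+1 or -1) measurement outcome.
With 5 independent generators:
Total syndromes = 2^5
= 32

32


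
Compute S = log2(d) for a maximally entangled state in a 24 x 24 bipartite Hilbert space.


For a maximally entangled state in d x d:
S = log2(d) = log2(24)
= 4.5850

4.5850


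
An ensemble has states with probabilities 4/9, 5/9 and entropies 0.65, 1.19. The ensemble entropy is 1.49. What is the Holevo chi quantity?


chi = S(rho) - sum_i p_i * S(rho_i)
Weighted entropy = 4/9 * 0.65 + 5/9 * 1.19
= 0.9500
chi = 1.49 - 0.9500
= 0.5400

0.5400


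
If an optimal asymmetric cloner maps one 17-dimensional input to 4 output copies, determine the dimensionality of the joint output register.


Output space = H^(tensor 4) where dim(H) = 17
dim = 17^4
= 289 (after 2 factors)
= 4913 (after 3 factors)
= 83521 (after 4 factors)
= 83521

83521


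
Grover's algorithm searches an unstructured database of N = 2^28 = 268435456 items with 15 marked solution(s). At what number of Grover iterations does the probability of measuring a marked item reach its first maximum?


After j Grover iterations the success probability is P(j) = sin^2((2j+1)*theta), where sin(theta) = sqrt(k/N).
N = 2^28 = 268435456, k = 15
sin(theta) = sqrt(k/N) = 0.0002363881437
theta = arcsin(sqrt(k/N)) = 0.0002363881459 rad
P(j) reaches its first maximum when (2j+1)*theta is as close as possible to pi/2, i.e. j = round(pi/(4*theta) - 1/2).
pi/(4*theta) - 1/2 = 3321.9939
(For comparison, the common estimate pi/4 * sqrt(N/k) = 3322.4939; the exact maximiser is used here.)
Optimal iterations = 3322

3322


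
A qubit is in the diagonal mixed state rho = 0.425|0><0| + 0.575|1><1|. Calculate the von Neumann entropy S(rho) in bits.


S = -p*log2(p) - (1-p)*log2(1-p)
p = 0.4250, 1-p = 0.5750
= -0.4250 * log2(0.4250) - 0.5750 * log2(0.5750)
= -(-0.5246) - (-0.4591)
= 0.9837

0.9837


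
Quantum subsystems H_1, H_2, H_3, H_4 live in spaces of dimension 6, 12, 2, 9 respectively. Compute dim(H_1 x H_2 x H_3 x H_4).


dim(H_1 x H_2 x H_3 x H_4) = 6 * 12 * 2 * 9
= 72 * 2 * 9
= 144 * 9
= 1296

1296


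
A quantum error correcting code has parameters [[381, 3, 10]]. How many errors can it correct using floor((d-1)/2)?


Code parameters: [[381, 3, 10]], distance d = 10.
Number of correctable errors = floor((d-1)/2)
= floor((10 - 1)/2)
= floor(9/2)
= 4

4


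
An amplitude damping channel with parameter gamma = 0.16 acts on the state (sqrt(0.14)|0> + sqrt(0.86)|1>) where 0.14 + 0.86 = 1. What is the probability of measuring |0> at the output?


For amplitude damping with parameter gamma on state sqrt(a)|0> + sqrt(b)|1>:
alpha^2 = 0.14, beta^2 = 0.86
P(|0>) = alpha^2 + gamma * beta^2
= 0.14 + 0.16 * 0.86
= 0.14 + 0.1376
= 0.2776

0.2776
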